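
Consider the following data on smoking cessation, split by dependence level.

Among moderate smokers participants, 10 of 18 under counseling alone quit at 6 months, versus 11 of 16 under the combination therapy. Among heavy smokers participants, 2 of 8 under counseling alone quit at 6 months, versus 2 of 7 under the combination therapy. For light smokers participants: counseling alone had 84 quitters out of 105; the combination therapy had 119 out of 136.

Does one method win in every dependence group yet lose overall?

Moderate smokers: counseling alone 10/18 = 55.6%, the combination therapy 11/16 = 68.8% → the combination therapy
Heavy smokers: counseling alone 2/8 = 25.0%, the combination therapy 2/7 = 28.6% → the combination therapy
Light smokers: counseling alone 84/105 = 80.0%, the combination therapy 119/136 = 87.5% → the combination therapy
Overall: counseling alone 96/131 = 73.3%, the combination therapy 132/159 = 83.0% → the combination therapy
The combination therapy wins overall and in every dependence group — no reversal.

No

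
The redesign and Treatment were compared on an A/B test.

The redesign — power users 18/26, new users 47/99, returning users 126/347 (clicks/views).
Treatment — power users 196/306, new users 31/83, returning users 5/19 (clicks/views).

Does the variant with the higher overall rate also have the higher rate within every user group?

No

Power users: the redesign 18/26 = 69.2%, Treatment 196/306 = 64.1% → the redesign
New users: the redesign 47/99 = 47.5%, Treatment 31/83 = 37.3% → the redesign
Returning users: the redesign 126/347 = 36.3%, Treatment 5/19 = 26.3% → the redesign
Overall: the redesign 191/472 = 40.5%, Treatment 232/408 = 56.9% → Treatment
The redesign wins each user group but Treatment wins overall — the comparison reverses. The redesign's views skew toward returning users, which has a lower base rate.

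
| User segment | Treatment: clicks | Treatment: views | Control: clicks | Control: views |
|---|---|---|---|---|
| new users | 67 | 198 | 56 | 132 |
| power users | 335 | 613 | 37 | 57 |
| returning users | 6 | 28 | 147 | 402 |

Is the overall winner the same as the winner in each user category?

No

New users: Treatment 67/198 = 33.8%, Control 56/132 = 42.4% → Control
Power users: Treatment 335/613 = 54.6%, Control 37/57 = 64.9% → Control
Returning users: Treatment 6/28 = 21.4%, Control 147/402 = 36.6% → Control
Overall: Treatment 408/839 = 48.6%, Control 240/591 = 40.6% → Treatment
Control wins each user group but Treatment wins overall — the comparison reverses. Control's views skew toward returning users, which has a lower base rate.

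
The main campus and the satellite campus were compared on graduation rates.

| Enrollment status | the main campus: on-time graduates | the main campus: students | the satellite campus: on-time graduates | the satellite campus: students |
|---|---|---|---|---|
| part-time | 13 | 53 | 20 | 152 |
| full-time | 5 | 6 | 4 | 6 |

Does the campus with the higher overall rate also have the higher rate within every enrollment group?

Yes

Part-time: the main campus 13/53 = 24.5%, the satellite campus 20/152 = 13.2% → the main campus
Full-time: the main campus 5/6 = 83.3%, the satellite campus 4/6 = 66.7% → the main campus
Overall: the main campus 18/59 = 30.5%, the satellite campus 24/158 = 15.2% → the main campus
The main campus wins overall and in every enrollment group — no reversal.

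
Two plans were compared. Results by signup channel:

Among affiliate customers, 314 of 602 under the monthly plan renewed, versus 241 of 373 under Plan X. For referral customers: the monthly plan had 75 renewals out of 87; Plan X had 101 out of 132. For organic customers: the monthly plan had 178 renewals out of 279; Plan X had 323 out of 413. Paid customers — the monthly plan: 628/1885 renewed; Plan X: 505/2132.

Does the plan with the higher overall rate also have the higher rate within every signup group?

No

Affiliate: the monthly plan 314/602 = 52.2%, Plan X 241/373 = 64.6% → Plan X
Referral: the monthly plan 75/87 = 86.2%, Plan X 101/132 = 76.5% → the monthly plan
Organic: the monthly plan 178/279 = 63.8%, Plan X 323/413 = 78.2% → Plan X
Paid: the monthly plan 628/1885 = 33.3%, Plan X 505/2132 = 23.7% → the monthly plan
Overall: the monthly plan 1195/2853 = 41.9%, Plan X 1170/3050 = 38.4% → the monthly plan
Neither sweeps: the monthly plan wins 2 of 4 groups, Plan X wins 2. The monthly plan wins overall but not every group — no Simpson reversal.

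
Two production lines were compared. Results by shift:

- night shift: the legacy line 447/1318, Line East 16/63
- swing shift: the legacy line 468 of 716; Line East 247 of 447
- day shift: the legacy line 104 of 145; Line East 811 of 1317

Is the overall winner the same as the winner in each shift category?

No

Night shift: the legacy line 447/1318 = 33.9%, Line East 16/63 = 25.4% → the legacy line
Swing shift: the legacy line 468/716 = 65.4%, Line East 247/447 = 55.3% → the legacy line
Day shift: the legacy line 104/145 = 71.7%, Line East 811/1317 = 61.6% → the legacy line
Overall: the legacy line 1019/2179 = 46.8%, Line East 1074/1827 = 58.8% → Line East
The legacy line wins each shift group but Line East wins overall — the comparison reverses. The legacy line's units skew toward night shift, which has a lower base rate.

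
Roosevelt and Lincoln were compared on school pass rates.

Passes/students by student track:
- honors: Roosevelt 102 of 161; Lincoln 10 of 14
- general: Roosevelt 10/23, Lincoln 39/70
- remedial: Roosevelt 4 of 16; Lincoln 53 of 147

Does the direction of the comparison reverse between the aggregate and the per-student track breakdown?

Honors: Roosevelt 102/161 = 63.4%, Lincoln 10/14 = 71.4% → Lincoln
General: Roosevelt 10/23 = 43.5%, Lincoln 39/70 = 55.7% → Lincoln
Remedial: Roosevelt 4/16 = 25.0%, Lincoln 53/147 = 36.1% → Lincoln
Overall: Roosevelt 116/200 = 58.0%, Lincoln 102/231 = 44.2% → Roosevelt
Lincoln wins each student group but Roosevelt wins overall — the comparison reverses. Lincoln's students skew toward remedial, which has a lower base rate.

Yes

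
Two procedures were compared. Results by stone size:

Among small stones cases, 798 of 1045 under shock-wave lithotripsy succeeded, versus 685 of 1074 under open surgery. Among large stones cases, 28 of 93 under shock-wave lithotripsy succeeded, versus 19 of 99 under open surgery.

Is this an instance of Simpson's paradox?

No

Small stones: shock-wave lithotripsy 798/1045 = 76.4%, open surgery 685/1074 = 63.8% → shock-wave lithotripsy
Large stones: shock-wave lithotripsy 28/93 = 30.1%, open surgery 19/99 = 19.2% → shock-wave lithotripsy
Overall: shock-wave lithotripsy 826/1138 = 72.6%, open surgery 704/1173 = 60.0% → shock-wave lithotripsy
Shock-wave lithotripsy wins overall and in every stone group — no reversal.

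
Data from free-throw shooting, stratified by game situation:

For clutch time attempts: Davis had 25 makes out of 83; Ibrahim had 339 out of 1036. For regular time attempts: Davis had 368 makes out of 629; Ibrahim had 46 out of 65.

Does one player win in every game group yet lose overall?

Clutch time: Davis 25/83 = 30.1%, Ibrahim 339/1036 = 32.7% → Ibrahim
Regular time: Davis 368/629 = 58.5%, Ibrahim 46/65 = 70.8% → Ibrahim
Overall: Davis 393/712 = 55.2%, Ibrahim 385/1101 = 35.0% → Davis
Ibrahim wins each game group but Davis wins overall — the comparison reverses. Ibrahim's attempts skew toward clutch time, which has a lower base rate.

Yes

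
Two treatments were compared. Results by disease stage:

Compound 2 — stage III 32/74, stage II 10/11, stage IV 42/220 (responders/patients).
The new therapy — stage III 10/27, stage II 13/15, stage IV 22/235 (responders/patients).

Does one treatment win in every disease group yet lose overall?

Stage III: Compound 2 32/74 = 43.2%, the new therapy 10/27 = 37.0% → Compound 2
Stage II: Compound 2 10/11 = 90.9%, the new therapy 13/15 = 86.7% → Compound 2
Stage IV: Compound 2 42/220 = 19.1%, the new therapy 22/235 = 9.4% → Compound 2
Overall: Compound 2 84/305 = 27.5%, the new therapy 45/277 = 16.2% → Compound 2
Compound 2 wins overall and in every disease group — no reversal.

No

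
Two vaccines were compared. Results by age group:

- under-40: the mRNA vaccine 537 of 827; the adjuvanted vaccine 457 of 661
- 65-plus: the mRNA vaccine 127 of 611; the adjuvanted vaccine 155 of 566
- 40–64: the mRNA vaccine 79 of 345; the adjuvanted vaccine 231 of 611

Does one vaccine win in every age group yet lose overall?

Under-40: the mRNA vaccine 537/827 = 64.9%, the adjuvanted vaccine 457/661 = 69.1% → the adjuvanted vaccine
65-plus: the mRNA vaccine 127/611 = 20.8%, the adjuvanted vaccine 155/566 = 27.4% → the adjuvanted vaccine
40–64: the mRNA vaccine 79/345 = 22.9%, the adjuvanted vaccine 231/611 = 37.8% → the adjuvanted vaccine
Overall: the mRNA vaccine 743/1783 = 41.7%, the adjuvanted vaccine 843/1838 = 45.9% → the adjuvanted vaccine
The adjuvanted vaccine wins overall and in every age group — no reversal.

No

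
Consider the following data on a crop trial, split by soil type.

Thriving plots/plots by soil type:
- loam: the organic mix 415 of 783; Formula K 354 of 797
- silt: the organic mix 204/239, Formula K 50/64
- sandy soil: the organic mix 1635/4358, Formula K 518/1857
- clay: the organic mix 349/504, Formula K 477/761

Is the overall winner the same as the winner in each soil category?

Loam: the organic mix 415/783 = 53.0%, Formula K 354/797 = 44.4% → the organic mix
Silt: the organic mix 204/239 = 85.4%, Formula K 50/64 = 78.1% → the organic mix
Sandy soil: the organic mix 1635/4358 = 37.5%, Formula K 518/1857 = 27.9% → the organic mix
Clay: the organic mix 349/504 = 69.2%, Formula K 477/761 = 62.7% → the organic mix
Overall: the organic mix 2603/5884 = 44.2%, Formula K 1399/3479 = 40.2% → the organic mix
The organic mix wins overall and in every soil group — no reversal.

Yes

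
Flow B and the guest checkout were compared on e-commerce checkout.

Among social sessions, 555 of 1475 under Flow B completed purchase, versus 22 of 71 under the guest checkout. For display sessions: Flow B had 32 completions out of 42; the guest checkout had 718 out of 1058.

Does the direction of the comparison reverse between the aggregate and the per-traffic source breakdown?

Yes

Social: Flow B 555/1475 = 37.6%, the guest checkout 22/71 = 31.0% → Flow B
Display: Flow B 32/42 = 76.2%, the guest checkout 718/1058 = 67.9% → Flow B
Overall: Flow B 587/1517 = 38.7%, the guest checkout 740/1129 = 65.5% → the guest checkout
Flow B wins each traffic group but the guest checkout wins overall — the comparison reverses. Flow B's sessions skew toward social, which has a lower base rate.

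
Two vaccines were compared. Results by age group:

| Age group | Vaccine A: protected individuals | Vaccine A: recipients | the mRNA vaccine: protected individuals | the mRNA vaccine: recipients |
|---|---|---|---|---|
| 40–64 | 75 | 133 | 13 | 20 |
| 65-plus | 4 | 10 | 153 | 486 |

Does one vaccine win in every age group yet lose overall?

40–64: Vaccine A 75/133 = 56.4%, the mRNA vaccine 13/20 = 65.0% → the mRNA vaccine
65-plus: Vaccine A 4/10 = 40.0%, the mRNA vaccine 153/486 = 31.5% → Vaccine A
Overall: Vaccine A 79/143 = 55.2%, the mRNA vaccine 166/506 = 32.8% → Vaccine A
Neither sweeps: Vaccine A wins 1 of 2 groups, the mRNA vaccine wins 1. Vaccine A wins overall but not every group — no Simpson reversal.

No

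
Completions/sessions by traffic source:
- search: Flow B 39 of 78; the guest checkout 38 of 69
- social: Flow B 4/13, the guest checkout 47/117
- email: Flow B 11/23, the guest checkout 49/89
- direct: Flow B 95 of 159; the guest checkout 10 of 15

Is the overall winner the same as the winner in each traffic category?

No

Search: Flow B 39/78 = 50.0%, the guest checkout 38/69 = 55.1% → the guest checkout
Social: Flow B 4/13 = 30.8%, the guest checkout 47/117 = 40.2% → the guest checkout
Email: Flow B 11/23 = 47.8%, the guest checkout 49/89 = 55.1% → the guest checkout
Direct: Flow B 95/159 = 59.7%, the guest checkout 10/15 = 66.7% → the guest checkout
Overall: Flow B 149/273 = 54.6%, the guest checkout 144/290 = 49.7% → Flow B
The guest checkout wins each traffic group but Flow B wins overall — the comparison reverses. The guest checkout's sessions skew toward social, which has a lower base rate.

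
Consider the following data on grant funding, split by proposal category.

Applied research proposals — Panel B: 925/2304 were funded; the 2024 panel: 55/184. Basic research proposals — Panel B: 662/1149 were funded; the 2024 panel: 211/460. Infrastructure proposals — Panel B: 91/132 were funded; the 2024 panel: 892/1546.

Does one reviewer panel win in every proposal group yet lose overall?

Applied research: Panel B 925/2304 = 40.1%, the 2024 panel 55/184 = 29.9% → Panel B
Basic research: Panel B 662/1149 = 57.6%, the 2024 panel 211/460 = 45.9% → Panel B
Infrastructure: Panel B 91/132 = 68.9%, the 2024 panel 892/1546 = 57.7% → Panel B
Overall: Panel B 1678/3585 = 46.8%, the 2024 panel 1158/2190 = 52.9% → the 2024 panel
Panel B wins each proposal group but the 2024 panel wins overall — the comparison reverses. Panel B's proposals skew toward applied research, which has a lower base rate.

Yes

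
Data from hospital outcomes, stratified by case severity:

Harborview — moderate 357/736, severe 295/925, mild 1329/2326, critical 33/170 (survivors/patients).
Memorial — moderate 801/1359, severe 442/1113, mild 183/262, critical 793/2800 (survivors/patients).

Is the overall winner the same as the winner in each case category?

No

Moderate: Harborview 357/736 = 48.5%, Memorial 801/1359 = 58.9% → Memorial
Severe: Harborview 295/925 = 31.9%, Memorial 442/1113 = 39.7% → Memorial
Mild: Harborview 1329/2326 = 57.1%, Memorial 183/262 = 69.8% → Memorial
Critical: Harborview 33/170 = 19.4%, Memorial 793/2800 = 28.3% → Memorial
Overall: Harborview 2014/4157 = 48.4%, Memorial 2219/5534 = 40.1% → Harborview
Memorial wins each case group but Harborview wins overall — the comparison reverses. Memorial's patients skew toward critical, which has a lower base rate.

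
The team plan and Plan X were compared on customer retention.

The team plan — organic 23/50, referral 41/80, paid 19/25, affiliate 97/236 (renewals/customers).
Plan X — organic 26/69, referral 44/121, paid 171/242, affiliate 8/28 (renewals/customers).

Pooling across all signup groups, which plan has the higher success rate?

Organic: the team plan 23/50 = 46.0%, Plan X 26/69 = 37.7% → the team plan
Referral: the team plan 41/80 = 51.2%, Plan X 44/121 = 36.4% → the team plan
Paid: the team plan 19/25 = 76.0%, Plan X 171/242 = 70.7% → the team plan
Affiliate: the team plan 97/236 = 41.1%, Plan X 8/28 = 28.6% → the team plan
Overall: the team plan 180/391 = 46.0%, Plan X 249/460 = 54.1% → Plan X
(The team plan wins every signup group but Plan X wins overall — the team plan's customers skew toward the low-rate affiliate group.)

Plan X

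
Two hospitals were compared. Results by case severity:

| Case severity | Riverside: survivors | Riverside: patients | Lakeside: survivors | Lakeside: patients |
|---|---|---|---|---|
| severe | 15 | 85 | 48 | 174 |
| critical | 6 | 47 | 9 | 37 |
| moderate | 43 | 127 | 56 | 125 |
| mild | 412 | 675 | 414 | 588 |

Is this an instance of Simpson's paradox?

Severe: Riverside 15/85 = 17.6%, Lakeside 48/174 = 27.6% → Lakeside
Critical: Riverside 6/47 = 12.8%, Lakeside 9/37 = 24.3% → Lakeside
Moderate: Riverside 43/127 = 33.9%, Lakeside 56/125 = 44.8% → Lakeside
Mild: Riverside 412/675 = 61.0%, Lakeside 414/588 = 70.4% → Lakeside
Overall: Riverside 476/934 = 51.0%, Lakeside 527/924 = 57.0% → Lakeside
Lakeside wins overall and in every case group — no reversal.

No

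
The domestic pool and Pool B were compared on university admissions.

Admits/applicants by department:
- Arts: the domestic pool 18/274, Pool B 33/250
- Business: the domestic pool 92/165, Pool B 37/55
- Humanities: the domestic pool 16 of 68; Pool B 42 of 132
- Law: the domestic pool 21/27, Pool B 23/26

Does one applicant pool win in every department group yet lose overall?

No

Arts: the domestic pool 18/274 = 6.6%, Pool B 33/250 = 13.2% → Pool B
Business: the domestic pool 92/165 = 55.8%, Pool B 37/55 = 67.3% → Pool B
Humanities: the domestic pool 16/68 = 23.5%, Pool B 42/132 = 31.8% → Pool B
Law: the domestic pool 21/27 = 77.8%, Pool B 23/26 = 88.5% → Pool B
Overall: the domestic pool 147/534 = 27.5%, Pool B 135/463 = 29.2% → Pool B
Pool B wins overall and in every department group — no reversal.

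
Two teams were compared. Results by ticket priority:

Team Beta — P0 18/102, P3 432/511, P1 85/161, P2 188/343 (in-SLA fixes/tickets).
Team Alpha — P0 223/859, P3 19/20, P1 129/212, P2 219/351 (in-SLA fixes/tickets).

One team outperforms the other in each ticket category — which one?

Team Alpha

P0: Team Beta 18/102 = 17.6%, Team Alpha 223/859 = 26.0% → Team Alpha
P3: Team Beta 432/511 = 84.5%, Team Alpha 19/20 = 95.0% → Team Alpha
P1: Team Beta 85/161 = 52.8%, Team Alpha 129/212 = 60.8% → Team Alpha
P2: Team Beta 188/343 = 54.8%, Team Alpha 219/351 = 62.4% → Team Alpha
Team Alpha has the higher rate in all 4 groups.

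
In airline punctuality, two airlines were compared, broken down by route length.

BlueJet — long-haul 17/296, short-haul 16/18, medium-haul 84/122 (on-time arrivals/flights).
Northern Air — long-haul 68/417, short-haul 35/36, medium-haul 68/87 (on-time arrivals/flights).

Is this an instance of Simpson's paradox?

No

Long-haul: BlueJet 17/296 = 5.7%, Northern Air 68/417 = 16.3% → Northern Air
Short-haul: BlueJet 16/18 = 88.9%, Northern Air 35/36 = 97.2% → Northern Air
Medium-haul: BlueJet 84/122 = 68.9%, Northern Air 68/87 = 78.2% → Northern Air
Overall: BlueJet 117/436 = 26.8%, Northern Air 171/540 = 31.7% → Northern Air
Northern Air wins overall and in every route group — no reversal.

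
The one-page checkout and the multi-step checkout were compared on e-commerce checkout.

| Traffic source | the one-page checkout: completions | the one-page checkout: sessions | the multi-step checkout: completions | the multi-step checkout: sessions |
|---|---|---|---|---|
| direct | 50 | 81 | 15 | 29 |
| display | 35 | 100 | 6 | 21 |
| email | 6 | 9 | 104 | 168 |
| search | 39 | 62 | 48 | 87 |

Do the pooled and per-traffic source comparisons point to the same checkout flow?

No

Direct: the one-page checkout 50/81 = 61.7%, the multi-step checkout 15/29 = 51.7% → the one-page checkout
Display: the one-page checkout 35/100 = 35.0%, the multi-step checkout 6/21 = 28.6% → the one-page checkout
Email: the one-page checkout 6/9 = 66.7%, the multi-step checkout 104/168 = 61.9% → the one-page checkout
Search: the one-page checkout 39/62 = 62.9%, the multi-step checkout 48/87 = 55.2% → the one-page checkout
Overall: the one-page checkout 130/252 = 51.6%, the multi-step checkout 173/305 = 56.7% → the multi-step checkout
The one-page checkout wins each traffic group but the multi-step checkout wins overall — the comparison reverses. The one-page checkout's sessions skew toward display, which has a lower base rate.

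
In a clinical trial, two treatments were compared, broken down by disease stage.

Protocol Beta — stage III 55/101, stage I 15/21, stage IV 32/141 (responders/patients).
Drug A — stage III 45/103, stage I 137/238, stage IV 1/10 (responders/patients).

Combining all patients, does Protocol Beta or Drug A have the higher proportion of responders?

Stage III: Protocol Beta 55/101 = 54.5%, Drug A 45/103 = 43.7% → Protocol Beta
Stage I: Protocol Beta 15/21 = 71.4%, Drug A 137/238 = 57.6% → Protocol Beta
Stage IV: Protocol Beta 32/141 = 22.7%, Drug A 1/10 = 10.0% → Protocol Beta
Overall: Protocol Beta 102/263 = 38.8%, Drug A 183/351 = 52.1% → Drug A
(Protocol Beta wins every disease group but Drug A wins overall — Protocol Beta's patients skew toward the low-rate stage IV group.)

Drug A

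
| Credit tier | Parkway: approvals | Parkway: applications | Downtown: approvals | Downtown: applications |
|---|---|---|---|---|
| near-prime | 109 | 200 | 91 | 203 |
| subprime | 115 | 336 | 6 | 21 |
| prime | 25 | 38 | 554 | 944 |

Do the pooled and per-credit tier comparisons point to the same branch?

Near-prime: Parkway 109/200 = 54.5%, Downtown 91/203 = 44.8% → Parkway
Subprime: Parkway 115/336 = 34.2%, Downtown 6/21 = 28.6% → Parkway
Prime: Parkway 25/38 = 65.8%, Downtown 554/944 = 58.7% → Parkway
Overall: Parkway 249/574 = 43.4%, Downtown 651/1168 = 55.7% → Downtown
Parkway wins each credit group but Downtown wins overall — the comparison reverses. Parkway's applications skew toward subprime, which has a lower base rate.

No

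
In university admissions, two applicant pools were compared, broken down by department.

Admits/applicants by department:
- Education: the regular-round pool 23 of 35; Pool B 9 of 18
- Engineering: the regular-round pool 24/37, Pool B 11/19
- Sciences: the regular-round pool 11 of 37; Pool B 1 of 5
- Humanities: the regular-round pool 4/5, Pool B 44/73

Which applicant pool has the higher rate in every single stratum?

the regular-round pool

Education: the regular-round pool 23/35 = 65.7%, Pool B 9/18 = 50.0% → the regular-round pool
Engineering: the regular-round pool 24/37 = 64.9%, Pool B 11/19 = 57.9% → the regular-round pool
Sciences: the regular-round pool 11/37 = 29.7%, Pool B 1/5 = 20.0% → the regular-round pool
Humanities: the regular-round pool 4/5 = 80.0%, Pool B 44/73 = 60.3% → the regular-round pool
The regular-round pool has the higher rate in all 4 groups.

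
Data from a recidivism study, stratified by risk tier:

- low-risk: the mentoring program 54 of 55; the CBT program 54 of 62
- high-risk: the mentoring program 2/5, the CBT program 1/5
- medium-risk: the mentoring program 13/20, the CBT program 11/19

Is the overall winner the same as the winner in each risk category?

Low-risk: the mentoring program 54/55 = 98.2%, the CBT program 54/62 = 87.1% → the mentoring program
High-risk: the mentoring program 2/5 = 40.0%, the CBT program 1/5 = 20.0% → the mentoring program
Medium-risk: the mentoring program 13/20 = 65.0%, the CBT program 11/19 = 57.9% → the mentoring program
Overall: the mentoring program 69/80 = 86.2%, the CBT program 66/86 = 76.7% → the mentoring program
The mentoring program wins overall and in every risk group — no reversal.

Yes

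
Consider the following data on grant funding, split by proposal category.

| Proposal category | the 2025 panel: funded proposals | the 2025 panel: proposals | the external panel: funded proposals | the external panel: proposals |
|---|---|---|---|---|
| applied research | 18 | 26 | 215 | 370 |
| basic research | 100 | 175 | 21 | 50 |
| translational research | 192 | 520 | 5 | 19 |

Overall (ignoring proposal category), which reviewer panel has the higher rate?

the external panel

Applied research: the 2025 panel 18/26 = 69.2%, the external panel 215/370 = 58.1% → the 2025 panel
Basic research: the 2025 panel 100/175 = 57.1%, the external panel 21/50 = 42.0% → the 2025 panel
Translational research: the 2025 panel 192/520 = 36.9%, the external panel 5/19 = 26.3% → the 2025 panel
Overall: the 2025 panel 310/721 = 43.0%, the external panel 241/439 = 54.9% → the external panel
(The 2025 panel wins every proposal group but the external panel wins overall — the 2025 panel's proposals skew toward the low-rate translational research group.)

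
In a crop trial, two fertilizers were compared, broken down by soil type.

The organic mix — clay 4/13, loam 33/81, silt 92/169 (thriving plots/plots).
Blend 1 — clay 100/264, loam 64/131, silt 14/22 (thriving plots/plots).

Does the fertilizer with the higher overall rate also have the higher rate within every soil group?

Clay: the organic mix 4/13 = 30.8%, Blend 1 100/264 = 37.9% → Blend 1
Loam: the organic mix 33/81 = 40.7%, Blend 1 64/131 = 48.9% → Blend 1
Silt: the organic mix 92/169 = 54.4%, Blend 1 14/22 = 63.6% → Blend 1
Overall: the organic mix 129/263 = 49.0%, Blend 1 178/417 = 42.7% → the organic mix
Blend 1 wins each soil group but the organic mix wins overall — the comparison reverses. Blend 1's plots skew toward clay, which has a lower base rate.

No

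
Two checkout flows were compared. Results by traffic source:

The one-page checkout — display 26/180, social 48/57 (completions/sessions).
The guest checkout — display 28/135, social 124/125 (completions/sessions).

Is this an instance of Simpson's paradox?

Display: the one-page checkout 26/180 = 14.4%, the guest checkout 28/135 = 20.7% → the guest checkout
Social: the one-page checkout 48/57 = 84.2%, the guest checkout 124/125 = 99.2% → the guest checkout
Overall: the one-page checkout 74/237 = 31.2%, the guest checkout 152/260 = 58.5% → the guest checkout
The guest checkout wins overall and in every traffic group — no reversal.

No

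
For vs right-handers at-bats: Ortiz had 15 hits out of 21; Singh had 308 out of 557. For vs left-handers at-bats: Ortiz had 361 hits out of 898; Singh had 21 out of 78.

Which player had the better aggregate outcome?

Vs right-handers: Ortiz 15/21 = 71.4%, Singh 308/557 = 55.3% → Ortiz
Vs left-handers: Ortiz 361/898 = 40.2%, Singh 21/78 = 26.9% → Ortiz
Overall: Ortiz 376/919 = 40.9%, Singh 329/635 = 51.8% → Singh
(Ortiz wins every pitcher group but Singh wins overall — Ortiz's at-bats skew toward the low-rate vs left-handers group.)

Singh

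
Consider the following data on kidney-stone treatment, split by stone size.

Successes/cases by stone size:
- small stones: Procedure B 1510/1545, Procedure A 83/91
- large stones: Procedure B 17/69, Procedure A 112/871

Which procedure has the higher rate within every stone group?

Small stones: Procedure B 1510/1545 = 97.7%, Procedure A 83/91 = 91.2% → Procedure B
Large stones: Procedure B 17/69 = 24.6%, Procedure A 112/871 = 12.9% → Procedure B
Procedure B has the higher rate in both groups.

Procedure B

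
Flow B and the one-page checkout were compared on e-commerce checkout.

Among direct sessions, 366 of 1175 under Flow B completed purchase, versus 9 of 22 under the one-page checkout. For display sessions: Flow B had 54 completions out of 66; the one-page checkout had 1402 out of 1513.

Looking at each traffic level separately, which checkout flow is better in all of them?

the one-page checkout

Direct: Flow B 366/1175 = 31.1%, the one-page checkout 9/22 = 40.9% → the one-page checkout
Display: Flow B 54/66 = 81.8%, the one-page checkout 1402/1513 = 92.7% → the one-page checkout
The one-page checkout has the higher rate in both groups.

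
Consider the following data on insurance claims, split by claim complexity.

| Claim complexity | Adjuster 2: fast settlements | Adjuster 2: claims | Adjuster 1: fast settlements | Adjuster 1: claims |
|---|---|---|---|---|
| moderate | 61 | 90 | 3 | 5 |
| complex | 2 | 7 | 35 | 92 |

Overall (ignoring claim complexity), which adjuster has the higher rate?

Adjuster 2

Moderate: Adjuster 2 61/90 = 67.8%, Adjuster 1 3/5 = 60.0% → Adjuster 2
Complex: Adjuster 2 2/7 = 28.6%, Adjuster 1 35/92 = 38.0% → Adjuster 1
Overall: Adjuster 2 63/97 = 64.9%, Adjuster 1 38/97 = 39.2% → Adjuster 2
(Neither sweeps every claim group, but Adjuster 2 has the higher pooled rate.)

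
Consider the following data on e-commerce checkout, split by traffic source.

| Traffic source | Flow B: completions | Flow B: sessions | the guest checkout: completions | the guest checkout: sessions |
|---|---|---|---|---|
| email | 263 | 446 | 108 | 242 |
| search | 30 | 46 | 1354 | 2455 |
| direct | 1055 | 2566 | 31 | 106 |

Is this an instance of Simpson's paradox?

Email: Flow B 263/446 = 59.0%, the guest checkout 108/242 = 44.6% → Flow B
Search: Flow B 30/46 = 65.2%, the guest checkout 1354/2455 = 55.2% → Flow B
Direct: Flow B 1055/2566 = 41.1%, the guest checkout 31/106 = 29.2% → Flow B
Overall: Flow B 1348/3058 = 44.1%, the guest checkout 1493/2803 = 53.3% → the guest checkout
Flow B wins each traffic group but the guest checkout wins overall — the comparison reverses. Flow B's sessions skew toward direct, which has a lower base rate.

Yes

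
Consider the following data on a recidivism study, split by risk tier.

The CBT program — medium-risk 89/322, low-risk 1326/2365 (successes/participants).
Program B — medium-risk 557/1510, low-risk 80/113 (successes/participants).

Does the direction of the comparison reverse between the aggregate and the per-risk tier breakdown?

Medium-risk: the CBT program 89/322 = 27.6%, Program B 557/1510 = 36.9% → Program B
Low-risk: the CBT program 1326/2365 = 56.1%, Program B 80/113 = 70.8% → Program B
Overall: the CBT program 1415/2687 = 52.7%, Program B 637/1623 = 39.2% → the CBT program
Program B wins each risk group but the CBT program wins overall — the comparison reverses. Program B's participants skew toward medium-risk, which has a lower base rate.

Yes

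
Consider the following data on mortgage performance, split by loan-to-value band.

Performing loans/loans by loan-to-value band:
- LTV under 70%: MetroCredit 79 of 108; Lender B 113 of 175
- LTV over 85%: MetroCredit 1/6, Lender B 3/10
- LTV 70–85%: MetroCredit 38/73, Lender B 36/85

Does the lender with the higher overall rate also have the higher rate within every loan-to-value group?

No

LTV under 70%: MetroCredit 79/108 = 73.1%, Lender B 113/175 = 64.6% → MetroCredit
LTV over 85%: MetroCredit 1/6 = 16.7%, Lender B 3/10 = 30.0% → Lender B
LTV 70–85%: MetroCredit 38/73 = 52.1%, Lender B 36/85 = 42.4% → MetroCredit
Overall: MetroCredit 118/187 = 63.1%, Lender B 152/270 = 56.3% → MetroCredit
Neither sweeps: MetroCredit wins 2 of 3 groups, Lender B wins 1. MetroCredit wins overall but not every group — no Simpson reversal.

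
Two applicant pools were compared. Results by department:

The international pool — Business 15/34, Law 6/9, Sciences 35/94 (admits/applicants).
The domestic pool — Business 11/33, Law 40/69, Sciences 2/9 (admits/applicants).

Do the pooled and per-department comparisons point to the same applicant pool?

Business: the international pool 15/34 = 44.1%, the domestic pool 11/33 = 33.3% → the international pool
Law: the international pool 6/9 = 66.7%, the domestic pool 40/69 = 58.0% → the international pool
Sciences: the international pool 35/94 = 37.2%, the domestic pool 2/9 = 22.2% → the international pool
Overall: the international pool 56/137 = 40.9%, the domestic pool 53/111 = 47.7% → the domestic pool
The international pool wins each department group but the domestic pool wins overall — the comparison reverses. The international pool's applicants skew toward Sciences, which has a lower base rate.

No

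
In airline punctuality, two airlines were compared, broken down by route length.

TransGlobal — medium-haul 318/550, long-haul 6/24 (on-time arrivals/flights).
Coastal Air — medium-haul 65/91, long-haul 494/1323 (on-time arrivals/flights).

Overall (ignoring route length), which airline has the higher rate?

TransGlobal

Medium-haul: TransGlobal 318/550 = 57.8%, Coastal Air 65/91 = 71.4% → Coastal Air
Long-haul: TransGlobal 6/24 = 25.0%, Coastal Air 494/1323 = 37.3% → Coastal Air
Overall: TransGlobal 324/574 = 56.4%, Coastal Air 559/1414 = 39.5% → TransGlobal
(Coastal Air wins every route group but TransGlobal wins overall — Coastal Air's flights skew toward the low-rate long-haul group.)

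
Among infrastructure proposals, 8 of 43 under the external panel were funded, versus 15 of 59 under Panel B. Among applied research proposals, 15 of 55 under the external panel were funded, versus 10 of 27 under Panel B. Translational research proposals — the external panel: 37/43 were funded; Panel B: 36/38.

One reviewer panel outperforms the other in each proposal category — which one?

Panel B

Infrastructure: the external panel 8/43 = 18.6%, Panel B 15/59 = 25.4% → Panel B
Applied research: the external panel 15/55 = 27.3%, Panel B 10/27 = 37.0% → Panel B
Translational research: the external panel 37/43 = 86.0%, Panel B 36/38 = 94.7% → Panel B
Panel B has the higher rate in all 3 groups.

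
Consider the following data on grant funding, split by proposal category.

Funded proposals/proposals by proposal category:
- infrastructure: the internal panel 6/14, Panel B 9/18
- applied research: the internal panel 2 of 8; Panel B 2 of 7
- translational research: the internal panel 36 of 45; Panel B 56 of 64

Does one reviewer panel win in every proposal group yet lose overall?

Infrastructure: the internal panel 6/14 = 42.9%, Panel B 9/18 = 50.0% → Panel B
Applied research: the internal panel 2/8 = 25.0%, Panel B 2/7 = 28.6% → Panel B
Translational research: the internal panel 36/45 = 80.0%, Panel B 56/64 = 87.5% → Panel B
Overall: the internal panel 44/67 = 65.7%, Panel B 67/89 = 75.3% → Panel B
Panel B wins overall and in every proposal group — no reversal.

No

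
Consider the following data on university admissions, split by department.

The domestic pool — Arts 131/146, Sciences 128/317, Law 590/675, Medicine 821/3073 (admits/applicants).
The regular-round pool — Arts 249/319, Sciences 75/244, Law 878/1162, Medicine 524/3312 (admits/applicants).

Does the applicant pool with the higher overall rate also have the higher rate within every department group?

Arts: the domestic pool 131/146 = 89.7%, the regular-round pool 249/319 = 78.1% → the domestic pool
Sciences: the domestic pool 128/317 = 40.4%, the regular-round pool 75/244 = 30.7% → the domestic pool
Law: the domestic pool 590/675 = 87.4%, the regular-round pool 878/1162 = 75.6% → the domestic pool
Medicine: the domestic pool 821/3073 = 26.7%, the regular-round pool 524/3312 = 15.8% → the domestic pool
Overall: the domestic pool 1670/4211 = 39.7%, the regular-round pool 1726/5037 = 34.3% → the domestic pool
The domestic pool wins overall and in every department group — no reversal.

Yes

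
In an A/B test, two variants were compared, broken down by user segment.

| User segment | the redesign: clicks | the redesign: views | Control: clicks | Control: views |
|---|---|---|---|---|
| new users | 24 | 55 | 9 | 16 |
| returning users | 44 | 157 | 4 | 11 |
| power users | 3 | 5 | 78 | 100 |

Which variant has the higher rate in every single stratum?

Control

New users: the redesign 24/55 = 43.6%, Control 9/16 = 56.2% → Control
Returning users: the redesign 44/157 = 28.0%, Control 4/11 = 36.4% → Control
Power users: the redesign 3/5 = 60.0%, Control 78/100 = 78.0% → Control
Control has the higher rate in all 3 groups.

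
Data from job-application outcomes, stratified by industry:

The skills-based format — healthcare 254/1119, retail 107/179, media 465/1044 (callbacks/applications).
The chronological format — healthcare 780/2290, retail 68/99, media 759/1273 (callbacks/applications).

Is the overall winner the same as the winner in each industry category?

Yes

Healthcare: the skills-based format 254/1119 = 22.7%, the chronological format 780/2290 = 34.1% → the chronological format
Retail: the skills-based format 107/179 = 59.8%, the chronological format 68/99 = 68.7% → the chronological format
Media: the skills-based format 465/1044 = 44.5%, the chronological format 759/1273 = 59.6% → the chronological format
Overall: the skills-based format 826/2342 = 35.3%, the chronological format 1607/3662 = 43.9% → the chronological format
The chronological format wins overall and in every industry group — no reversal.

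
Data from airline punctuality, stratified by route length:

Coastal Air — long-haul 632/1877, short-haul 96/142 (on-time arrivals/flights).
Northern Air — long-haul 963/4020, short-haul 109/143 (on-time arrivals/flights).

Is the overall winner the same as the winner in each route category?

Long-haul: Coastal Air 632/1877 = 33.7%, Northern Air 963/4020 = 24.0% → Coastal Air
Short-haul: Coastal Air 96/142 = 67.6%, Northern Air 109/143 = 76.2% → Northern Air
Overall: Coastal Air 728/2019 = 36.1%, Northern Air 1072/4163 = 25.8% → Coastal Air
Neither sweeps: Coastal Air wins 1 of 2 groups, Northern Air wins 1. Coastal Air wins overall but not every group — no Simpson reversal.

No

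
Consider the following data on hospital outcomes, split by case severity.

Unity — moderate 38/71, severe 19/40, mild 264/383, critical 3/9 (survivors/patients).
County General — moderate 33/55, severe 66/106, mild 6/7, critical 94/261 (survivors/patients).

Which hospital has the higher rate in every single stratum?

County General

Moderate: Unity 38/71 = 53.5%, County General 33/55 = 60.0% → County General
Severe: Unity 19/40 = 47.5%, County General 66/106 = 62.3% → County General
Mild: Unity 264/383 = 68.9%, County General 6/7 = 85.7% → County General
Critical: Unity 3/9 = 33.3%, County General 94/261 = 36.0% → County General
County General has the higher rate in all 4 groups.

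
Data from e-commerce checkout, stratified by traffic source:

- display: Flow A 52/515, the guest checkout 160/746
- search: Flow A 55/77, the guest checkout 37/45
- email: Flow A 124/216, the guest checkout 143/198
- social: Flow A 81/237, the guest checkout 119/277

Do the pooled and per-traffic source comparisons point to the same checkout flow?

Yes

Display: Flow A 52/515 = 10.1%, the guest checkout 160/746 = 21.4% → the guest checkout
Search: Flow A 55/77 = 71.4%, the guest checkout 37/45 = 82.2% → the guest checkout
Email: Flow A 124/216 = 57.4%, the guest checkout 143/198 = 72.2% → the guest checkout
Social: Flow A 81/237 = 34.2%, the guest checkout 119/277 = 43.0% → the guest checkout
Overall: Flow A 312/1045 = 29.9%, the guest checkout 459/1266 = 36.3% → the guest checkout
The guest checkout wins overall and in every traffic group — no reversal.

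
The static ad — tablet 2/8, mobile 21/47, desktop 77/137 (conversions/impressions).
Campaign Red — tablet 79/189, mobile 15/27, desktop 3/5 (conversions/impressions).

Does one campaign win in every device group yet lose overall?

Tablet: the static ad 2/8 = 25.0%, Campaign Red 79/189 = 41.8% → Campaign Red
Mobile: the static ad 21/47 = 44.7%, Campaign Red 15/27 = 55.6% → Campaign Red
Desktop: the static ad 77/137 = 56.2%, Campaign Red 3/5 = 60.0% → Campaign Red
Overall: the static ad 100/192 = 52.1%, Campaign Red 97/221 = 43.9% → the static ad
Campaign Red wins each device group but the static ad wins overall — the comparison reverses. Campaign Red's impressions skew toward tablet, which has a lower base rate.

Yes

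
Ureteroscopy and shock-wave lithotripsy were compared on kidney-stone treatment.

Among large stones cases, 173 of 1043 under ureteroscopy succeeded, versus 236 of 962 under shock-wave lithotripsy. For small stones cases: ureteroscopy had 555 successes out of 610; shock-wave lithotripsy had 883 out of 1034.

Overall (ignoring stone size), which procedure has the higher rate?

shock-wave lithotripsy

Large stones: ureteroscopy 173/1043 = 16.6%, shock-wave lithotripsy 236/962 = 24.5% → shock-wave lithotripsy
Small stones: ureteroscopy 555/610 = 91.0%, shock-wave lithotripsy 883/1034 = 85.4% → ureteroscopy
Overall: ureteroscopy 728/1653 = 44.0%, shock-wave lithotripsy 1119/1996 = 56.1% → shock-wave lithotripsy
(Neither sweeps every stone group, but shock-wave lithotripsy has the higher pooled rate.)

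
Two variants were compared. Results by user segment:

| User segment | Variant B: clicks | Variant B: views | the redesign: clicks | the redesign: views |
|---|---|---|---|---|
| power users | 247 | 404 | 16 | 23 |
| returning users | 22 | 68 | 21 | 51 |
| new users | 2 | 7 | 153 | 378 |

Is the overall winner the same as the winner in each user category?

Power users: Variant B 247/404 = 61.1%, the redesign 16/23 = 69.6% → the redesign
Returning users: Variant B 22/68 = 32.4%, the redesign 21/51 = 41.2% → the redesign
New users: Variant B 2/7 = 28.6%, the redesign 153/378 = 40.5% → the redesign
Overall: Variant B 271/479 = 56.6%, the redesign 190/452 = 42.0% → Variant B
The redesign wins each user group but Variant B wins overall — the comparison reverses. The redesign's views skew toward new users, which has a lower base rate.

No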